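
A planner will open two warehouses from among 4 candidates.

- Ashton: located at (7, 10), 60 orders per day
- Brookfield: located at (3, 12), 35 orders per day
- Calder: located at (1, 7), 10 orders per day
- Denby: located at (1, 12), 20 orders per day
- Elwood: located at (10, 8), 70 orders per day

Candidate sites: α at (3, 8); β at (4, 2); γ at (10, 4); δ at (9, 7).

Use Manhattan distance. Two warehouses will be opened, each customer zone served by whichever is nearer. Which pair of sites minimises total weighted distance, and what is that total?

Evaluate every pair (each demand assigned to the nearer of the two):
  {α, δ}: total = 730
  {α, γ}: total = 930
  {α, β}: total = 1140
  {β, δ}: total = 1165
  {γ, δ}: total = 1165
  {β, γ}: total = 1545
Best pair: {α, δ} with total 730.

{α, δ}, total 730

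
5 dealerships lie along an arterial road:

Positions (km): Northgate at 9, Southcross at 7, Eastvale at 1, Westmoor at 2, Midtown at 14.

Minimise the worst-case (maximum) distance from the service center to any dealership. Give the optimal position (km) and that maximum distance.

The 1-center on a line is the midpoint of the two extreme points: leftmost at 1, rightmost at 14.
Optimal location = (1 + 14)/2 = 7.5; maximum distance = (14 − 1)/2 = 6.5.

location 7.5, max distance 6.5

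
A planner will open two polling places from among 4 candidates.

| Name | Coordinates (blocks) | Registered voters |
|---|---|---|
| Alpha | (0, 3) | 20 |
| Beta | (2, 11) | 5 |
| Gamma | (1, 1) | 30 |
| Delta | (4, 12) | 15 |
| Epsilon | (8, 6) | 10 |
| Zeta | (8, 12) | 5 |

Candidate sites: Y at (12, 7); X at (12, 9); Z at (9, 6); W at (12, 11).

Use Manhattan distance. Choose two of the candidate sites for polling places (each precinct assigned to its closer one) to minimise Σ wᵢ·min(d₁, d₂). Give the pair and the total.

Evaluate every pair (each demand assigned to the nearer of the two):
  {Z, W}: total = 850
  {Y, Z}: total = 900
  {X, Z}: total = 900
  {Y, W}: total = 1090
  {Y, X}: total = 1140
  {X, W}: total = 1210
Best pair: {Z, W} with total 850.

{Z, W}, total 850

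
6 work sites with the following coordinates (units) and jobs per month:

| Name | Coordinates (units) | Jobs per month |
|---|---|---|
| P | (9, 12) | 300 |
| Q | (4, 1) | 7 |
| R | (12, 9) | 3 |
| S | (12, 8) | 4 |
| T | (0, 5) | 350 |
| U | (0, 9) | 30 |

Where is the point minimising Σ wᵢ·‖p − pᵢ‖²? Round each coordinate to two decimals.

(4.05, 8.19)

The minimiser of Σwᵢ‖p−pᵢ‖² is the weighted centroid p* = (Σwᵢpᵢ)/(Σwᵢ).
Σwᵢ = 694.
Σwᵢxᵢ = 300·9 + 7·4 + 3·12 + 4·12 + 350·0 + 30·0 = 2812.
Σwᵢyᵢ = 300·12 + 7·1 + 3·9 + 4·8 + 350·5 + 30·9 = 5686.
x* = 2812/694 = 4.05, y* = 5686/694 = 8.19.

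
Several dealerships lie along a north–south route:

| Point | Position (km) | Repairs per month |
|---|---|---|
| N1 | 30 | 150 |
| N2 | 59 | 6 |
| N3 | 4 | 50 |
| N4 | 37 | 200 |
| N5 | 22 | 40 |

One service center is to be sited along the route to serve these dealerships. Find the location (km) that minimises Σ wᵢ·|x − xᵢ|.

x = 30

For a sum of weighted absolute distances on a line, the optimum is the weighted median (not the mean). Total weight W = 446; half-weight = 223.
Sort by position and accumulate weight:
  km 4 (N3, w=50) → cum 50
  km 22 (N5, w=40) → cum 90
  km 30 (N1, w=150) → cum 240  ≥ 223 → median here
  km 37 (N4, w=200) → cum 440
  km 59 (N2, w=6) → cum 446
Optimal location: km 30.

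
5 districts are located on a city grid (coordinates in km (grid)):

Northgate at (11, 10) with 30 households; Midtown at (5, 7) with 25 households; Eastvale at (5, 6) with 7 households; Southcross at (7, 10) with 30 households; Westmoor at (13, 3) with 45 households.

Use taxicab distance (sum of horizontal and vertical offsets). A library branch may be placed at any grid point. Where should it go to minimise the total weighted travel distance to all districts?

Manhattan distance separates: Σwᵢ(|x−xᵢ|+|y−yᵢ|) = Σwᵢ|x−xᵢ| + Σwᵢ|y−yᵢ|, so x and y are optimised independently as 1-D weighted medians.
Total weight W = 137; half = 68.5.
x-coordinate, sorted with cumulative weight:
  x=5 (Midtown, w=25) cum 25
  x=5 (Eastvale, w=7) cum 32
  x=7 (Southcross, w=30) cum 62
  x=11 (Northgate, w=30) cum 92  ← median
  x=13 (Westmoor, w=45) cum 137
⇒ x* = 11
y-coordinate, sorted with cumulative weight:
  y=3 (Westmoor, w=45) cum 45
  y=6 (Eastvale, w=7) cum 52
  y=7 (Midtown, w=25) cum 77  ← median
  y=10 (Northgate, w=30) cum 107
  y=10 (Southcross, w=30) cum 137
⇒ y* = 7

(11, 7)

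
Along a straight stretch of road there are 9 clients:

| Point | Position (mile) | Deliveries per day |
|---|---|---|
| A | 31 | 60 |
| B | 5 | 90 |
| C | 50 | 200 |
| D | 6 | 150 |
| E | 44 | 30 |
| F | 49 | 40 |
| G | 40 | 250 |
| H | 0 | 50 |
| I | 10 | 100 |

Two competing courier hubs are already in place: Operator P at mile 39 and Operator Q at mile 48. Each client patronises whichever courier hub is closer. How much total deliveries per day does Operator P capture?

700

The indifferent point is the midpoint (39+48)/2 = 43.5; clients left of it (closer to Operator P at 39) go to Operator P, those right go to Operator Q.
  H at 0 (w=50) → Operator P
  B at 5 (w=90) → Operator P
  D at 6 (w=150) → Operator P
  I at 10 (w=100) → Operator P
  A at 31 (w=60) → Operator P
  G at 40 (w=250) → Operator P
  E at 44 (w=30) → Operator Q
  F at 49 (w=40) → Operator Q
  C at 50 (w=200) → Operator Q
Operator P captures 700; Operator Q captures 270.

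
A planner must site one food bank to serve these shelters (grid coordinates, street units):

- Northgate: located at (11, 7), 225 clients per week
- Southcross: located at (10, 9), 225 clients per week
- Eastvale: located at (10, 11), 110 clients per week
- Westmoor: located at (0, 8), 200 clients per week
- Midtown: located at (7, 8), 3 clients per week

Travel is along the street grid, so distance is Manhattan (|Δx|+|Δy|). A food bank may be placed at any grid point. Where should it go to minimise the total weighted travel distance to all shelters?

(10, 8)

Manhattan distance separates: Σwᵢ(|x−xᵢ|+|y−yᵢ|) = Σwᵢ|x−xᵢ| + Σwᵢ|y−yᵢ|, so x and y are optimised independently as 1-D weighted medians.
Total weight W = 763; half = 381.5.
x-coordinate, sorted with cumulative weight:
  x=0 (Westmoor, w=200) cum 200
  x=7 (Midtown, w=3) cum 203
  x=10 (Southcross, w=225) cum 428  ← median
  x=10 (Eastvale, w=110) cum 538
  x=11 (Northgate, w=225) cum 763
⇒ x* = 10
y-coordinate, sorted with cumulative weight:
  y=7 (Northgate, w=225) cum 225
  y=8 (Westmoor, w=200) cum 425  ← median
  y=8 (Midtown, w=3) cum 428
  y=9 (Southcross, w=225) cum 653
  y=11 (Eastvale, w=110) cum 763
⇒ y* = 8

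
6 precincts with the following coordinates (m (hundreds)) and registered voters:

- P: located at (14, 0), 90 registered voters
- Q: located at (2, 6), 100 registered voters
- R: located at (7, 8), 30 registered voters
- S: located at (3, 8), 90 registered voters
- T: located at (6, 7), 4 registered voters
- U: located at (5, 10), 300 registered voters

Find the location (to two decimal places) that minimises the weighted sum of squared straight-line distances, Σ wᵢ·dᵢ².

(5.64, 7.47)

The minimiser of Σwᵢ‖p−pᵢ‖² is the weighted centroid p* = (Σwᵢpᵢ)/(Σwᵢ).
Σwᵢ = 614.
Σwᵢxᵢ = 90·14 + 100·2 + 30·7 + 90·3 + 4·6 + 300·5 = 3464.
Σwᵢyᵢ = 90·0 + 100·6 + 30·8 + 90·8 + 4·7 + 300·10 = 4588.
x* = 3464/614 = 5.64, y* = 4588/614 = 7.47.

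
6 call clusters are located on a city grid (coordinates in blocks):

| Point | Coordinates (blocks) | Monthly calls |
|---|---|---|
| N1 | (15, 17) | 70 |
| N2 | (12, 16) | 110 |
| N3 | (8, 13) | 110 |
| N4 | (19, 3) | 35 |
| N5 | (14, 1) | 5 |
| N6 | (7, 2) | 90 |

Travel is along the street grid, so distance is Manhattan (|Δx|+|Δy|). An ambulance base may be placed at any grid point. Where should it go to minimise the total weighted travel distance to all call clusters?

(12, 13)

Manhattan distance separates: Σwᵢ(|x−xᵢ|+|y−yᵢ|) = Σwᵢ|x−xᵢ| + Σwᵢ|y−yᵢ|, so x and y are optimised independently as 1-D weighted medians.
Total weight W = 420; half = 210.
x-coordinate, sorted with cumulative weight:
  x=7 (N6, w=90) cum 90
  x=8 (N3, w=110) cum 200
  x=12 (N2, w=110) cum 310  ← median
  x=14 (N5, w=5) cum 315
  x=15 (N1, w=70) cum 385
  x=19 (N4, w=35) cum 420
⇒ x* = 12
y-coordinate, sorted with cumulative weight:
  y=1 (N5, w=5) cum 5
  y=2 (N6, w=90) cum 95
  y=3 (N4, w=35) cum 130
  y=13 (N3, w=110) cum 240  ← median
  y=16 (N2, w=110) cum 350
  y=17 (N1, w=70) cum 420
⇒ y* = 13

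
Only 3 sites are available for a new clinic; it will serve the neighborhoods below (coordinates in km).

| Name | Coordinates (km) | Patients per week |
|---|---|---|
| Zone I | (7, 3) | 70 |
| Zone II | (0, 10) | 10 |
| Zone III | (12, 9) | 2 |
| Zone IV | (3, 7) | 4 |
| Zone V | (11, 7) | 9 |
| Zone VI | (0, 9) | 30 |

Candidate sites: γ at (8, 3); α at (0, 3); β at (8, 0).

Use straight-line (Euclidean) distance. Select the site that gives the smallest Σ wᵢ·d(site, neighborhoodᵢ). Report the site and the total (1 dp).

Total weighted distance at each candidate:
  γ (8, 3): total = 561.3
  α (0, 3): total = 892.2
  β (8, 0): total = 833.3
Minimum is at γ with total 561.3 km.

γ, total 561.3 km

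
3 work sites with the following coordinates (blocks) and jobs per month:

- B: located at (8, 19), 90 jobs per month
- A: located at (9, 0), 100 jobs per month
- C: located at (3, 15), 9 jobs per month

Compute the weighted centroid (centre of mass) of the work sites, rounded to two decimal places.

The minimiser of Σwᵢ‖p−pᵢ‖² is the weighted centroid p* = (Σwᵢpᵢ)/(Σwᵢ).
Σwᵢ = 199.
Σwᵢxᵢ = 90·8 + 100·9 + 9·3 = 1647.
Σwᵢyᵢ = 90·19 + 100·0 + 9·15 = 1845.
x* = 1647/199 = 8.28, y* = 1845/199 = 9.27.

(8.28, 9.27)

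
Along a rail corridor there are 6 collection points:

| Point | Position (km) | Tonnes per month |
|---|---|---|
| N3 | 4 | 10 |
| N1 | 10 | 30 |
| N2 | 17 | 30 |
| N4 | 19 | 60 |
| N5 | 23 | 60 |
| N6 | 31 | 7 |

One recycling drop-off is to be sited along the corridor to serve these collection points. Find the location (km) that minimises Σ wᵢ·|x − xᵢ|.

For a sum of weighted absolute distances on a line, the optimum is the weighted median (not the mean). Total weight W = 197; half-weight = 98.5.
Sort by position and accumulate weight:
  km 4 (N3, w=10) → cum 10
  km 10 (N1, w=30) → cum 40
  km 17 (N2, w=30) → cum 70
  km 19 (N4, w=60) → cum 130  ≥ 98.5 → median here
  km 23 (N5, w=60) → cum 190
  km 31 (N6, w=7) → cum 197
Optimal location: km 19.

x = 19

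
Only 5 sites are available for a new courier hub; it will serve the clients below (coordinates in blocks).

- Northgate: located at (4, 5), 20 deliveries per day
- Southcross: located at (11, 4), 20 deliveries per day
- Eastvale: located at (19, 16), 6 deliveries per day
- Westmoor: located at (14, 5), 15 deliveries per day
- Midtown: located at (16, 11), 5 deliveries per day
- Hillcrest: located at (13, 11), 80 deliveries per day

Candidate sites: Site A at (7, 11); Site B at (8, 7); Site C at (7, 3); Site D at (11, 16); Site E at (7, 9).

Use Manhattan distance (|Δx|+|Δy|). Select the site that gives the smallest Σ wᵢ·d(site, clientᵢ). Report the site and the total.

Total weighted distance at each candidate:
  Site A (7, 11): total = 1222
  Site B (8, 7): total = 1260
  Site C (7, 3): total = 1690
  Site D (11, 16): total = 1468
  Site E (7, 9): total = 1294
Minimum is at Site A with total 1222 blocks.

Site A, total 1222 blocks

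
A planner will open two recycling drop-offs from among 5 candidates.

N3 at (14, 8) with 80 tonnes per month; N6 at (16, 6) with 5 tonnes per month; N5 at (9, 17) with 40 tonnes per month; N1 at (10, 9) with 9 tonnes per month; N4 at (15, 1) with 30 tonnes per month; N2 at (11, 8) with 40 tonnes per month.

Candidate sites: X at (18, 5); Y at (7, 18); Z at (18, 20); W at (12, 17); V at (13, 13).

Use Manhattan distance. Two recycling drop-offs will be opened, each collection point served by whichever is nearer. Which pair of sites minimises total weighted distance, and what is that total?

{X, V}, total 1368

Evaluate every pair (each demand assigned to the nearer of the two):
  {X, V}: total = 1368
  {X, W}: total = 1395
  {X, Y}: total = 1413
  {Y, V}: total = 1413
  {W, V}: total = 1413
  {Z, V}: total = 1613
  {X, Z}: total = 1773
  {Y, W}: total = 2135
  {Z, W}: total = 2135
  {Y, Z}: total = 2808
Best pair: {X, V} with total 1368.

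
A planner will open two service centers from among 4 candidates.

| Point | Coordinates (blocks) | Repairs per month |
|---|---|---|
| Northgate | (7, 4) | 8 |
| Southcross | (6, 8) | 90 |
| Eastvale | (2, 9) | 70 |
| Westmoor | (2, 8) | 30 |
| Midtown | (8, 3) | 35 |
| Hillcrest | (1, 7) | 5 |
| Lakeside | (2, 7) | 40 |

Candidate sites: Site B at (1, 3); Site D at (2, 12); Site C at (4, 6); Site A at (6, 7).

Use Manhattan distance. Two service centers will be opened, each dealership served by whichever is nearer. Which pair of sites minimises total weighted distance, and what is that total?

Evaluate every pair (each demand assigned to the nearer of the two):
  {Site D, Site A}: total = 847
  {Site C, Site A}: total = 942
  {Site B, Site A}: total = 1082
  {Site D, Site C}: total = 1115
  {Site B, Site C}: total = 1255
  {Site B, Site D}: total = 1571
Best pair: {Site D, Site A} with total 847.

{Site D, Site A}, total 847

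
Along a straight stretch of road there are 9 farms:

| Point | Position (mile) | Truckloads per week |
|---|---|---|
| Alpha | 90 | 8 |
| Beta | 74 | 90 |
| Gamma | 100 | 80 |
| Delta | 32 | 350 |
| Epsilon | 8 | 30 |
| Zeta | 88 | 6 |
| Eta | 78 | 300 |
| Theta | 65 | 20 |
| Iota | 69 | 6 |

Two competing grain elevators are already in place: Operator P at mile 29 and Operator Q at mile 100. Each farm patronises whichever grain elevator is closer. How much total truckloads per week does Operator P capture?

380

The indifferent point is the midpoint (29+100)/2 = 64.5; farms left of it (closer to Operator P at 29) go to Operator P, those right go to Operator Q.
  Epsilon at 8 (w=30) → Operator P
  Delta at 32 (w=350) → Operator P
  Theta at 65 (w=20) → Operator Q
  Iota at 69 (w=6) → Operator Q
  Beta at 74 (w=90) → Operator Q
  Eta at 78 (w=300) → Operator Q
  Zeta at 88 (w=6) → Operator Q
  Alpha at 90 (w=8) → Operator Q
  Gamma at 100 (w=80) → Operator Q
Operator P captures 380; Operator Q captures 510.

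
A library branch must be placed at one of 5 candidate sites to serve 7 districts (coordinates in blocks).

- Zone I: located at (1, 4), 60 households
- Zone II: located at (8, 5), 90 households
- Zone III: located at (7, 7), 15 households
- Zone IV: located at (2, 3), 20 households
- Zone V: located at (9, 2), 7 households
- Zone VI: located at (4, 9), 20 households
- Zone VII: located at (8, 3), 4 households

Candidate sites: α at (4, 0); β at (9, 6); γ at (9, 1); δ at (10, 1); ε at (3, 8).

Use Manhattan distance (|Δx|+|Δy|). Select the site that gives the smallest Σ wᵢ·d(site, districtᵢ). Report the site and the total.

β, total 1229 blocks

Total weighted distance at each candidate:
  α (4, 0): total = 1737
  β (9, 6): total = 1229
  γ (9, 1): total = 1689
  δ (10, 1): total = 1905
  ε (3, 8): total = 1439
Minimum is at β with total 1229 blocks.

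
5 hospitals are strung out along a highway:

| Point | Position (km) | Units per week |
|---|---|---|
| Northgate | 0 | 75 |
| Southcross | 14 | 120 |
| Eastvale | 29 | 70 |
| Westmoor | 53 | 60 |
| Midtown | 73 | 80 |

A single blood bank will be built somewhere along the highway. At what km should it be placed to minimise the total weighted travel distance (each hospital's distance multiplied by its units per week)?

x = 29

For a sum of weighted absolute distances on a line, the optimum is the weighted median (not the mean). Total weight W = 405; half-weight = 202.5.
Sort by position and accumulate weight:
  km 0 (Northgate, w=75) → cum 75
  km 14 (Southcross, w=120) → cum 195
  km 29 (Eastvale, w=70) → cum 265  ≥ 202.5 → median here
  km 53 (Westmoor, w=60) → cum 325
  km 73 (Midtown, w=80) → cum 405
Optimal location: km 29.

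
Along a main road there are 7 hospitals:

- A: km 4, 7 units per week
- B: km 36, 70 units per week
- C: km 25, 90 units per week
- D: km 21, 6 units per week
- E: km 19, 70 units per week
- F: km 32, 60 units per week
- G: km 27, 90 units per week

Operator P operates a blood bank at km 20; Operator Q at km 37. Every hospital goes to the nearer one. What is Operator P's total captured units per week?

263

The indifferent point is the midpoint (20+37)/2 = 28.5; hospitals left of it (closer to Operator P at 20) go to Operator P, those right go to Operator Q.
  A at 4 (w=7) → Operator P
  E at 19 (w=70) → Operator P
  D at 21 (w=6) → Operator P
  C at 25 (w=90) → Operator P
  G at 27 (w=90) → Operator P
  F at 32 (w=60) → Operator Q
  B at 36 (w=70) → Operator Q
Operator P captures 263; Operator Q captures 130.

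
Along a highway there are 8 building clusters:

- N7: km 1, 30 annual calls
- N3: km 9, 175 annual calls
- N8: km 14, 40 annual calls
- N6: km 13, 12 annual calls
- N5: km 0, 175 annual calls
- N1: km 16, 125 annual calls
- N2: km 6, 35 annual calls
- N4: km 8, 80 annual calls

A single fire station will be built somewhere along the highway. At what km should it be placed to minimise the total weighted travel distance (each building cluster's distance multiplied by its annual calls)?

x = 9

For a sum of weighted absolute distances on a line, the optimum is the weighted median (not the mean). Total weight W = 672; half-weight = 336.
Sort by position and accumulate weight:
  km 0 (N5, w=175) → cum 175
  km 1 (N7, w=30) → cum 205
  km 6 (N2, w=35) → cum 240
  km 8 (N4, w=80) → cum 320
  km 9 (N3, w=175) → cum 495  ≥ 336 → median here
  km 13 (N6, w=12) → cum 507
  km 14 (N8, w=40) → cum 547
  km 16 (N1, w=125) → cum 672
Optimal location: km 9.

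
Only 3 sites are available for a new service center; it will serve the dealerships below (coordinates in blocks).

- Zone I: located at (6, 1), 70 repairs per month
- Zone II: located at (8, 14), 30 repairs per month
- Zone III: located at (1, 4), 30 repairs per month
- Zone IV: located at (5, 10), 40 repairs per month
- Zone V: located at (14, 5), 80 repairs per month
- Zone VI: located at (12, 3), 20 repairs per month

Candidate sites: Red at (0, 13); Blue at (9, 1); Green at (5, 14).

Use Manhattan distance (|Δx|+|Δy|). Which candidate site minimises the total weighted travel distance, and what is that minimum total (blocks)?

Total weighted distance at each candidate:
  Red (0, 13): total = 4350
  Blue (9, 1): total = 2300
  Green (5, 14): total = 3450
Minimum is at Blue with total 2300 blocks.

Blue, total 2300 blocks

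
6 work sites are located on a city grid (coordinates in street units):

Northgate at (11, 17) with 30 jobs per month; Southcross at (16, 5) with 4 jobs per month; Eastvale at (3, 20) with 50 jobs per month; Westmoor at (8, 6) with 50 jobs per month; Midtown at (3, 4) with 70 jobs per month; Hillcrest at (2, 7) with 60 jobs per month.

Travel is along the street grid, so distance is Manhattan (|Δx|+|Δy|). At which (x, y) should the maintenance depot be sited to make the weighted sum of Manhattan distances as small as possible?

(3, 7)

Manhattan distance separates: Σwᵢ(|x−xᵢ|+|y−yᵢ|) = Σwᵢ|x−xᵢ| + Σwᵢ|y−yᵢ|, so x and y are optimised independently as 1-D weighted medians.
Total weight W = 264; half = 132.
x-coordinate, sorted with cumulative weight:
  x=2 (Hillcrest, w=60) cum 60
  x=3 (Eastvale, w=50) cum 110
  x=3 (Midtown, w=70) cum 180  ← median
  x=8 (Westmoor, w=50) cum 230
  x=11 (Northgate, w=30) cum 260
  x=16 (Southcross, w=4) cum 264
⇒ x* = 3
y-coordinate, sorted with cumulative weight:
  y=4 (Midtown, w=70) cum 70
  y=5 (Southcross, w=4) cum 74
  y=6 (Westmoor, w=50) cum 124
  y=7 (Hillcrest, w=60) cum 184  ← median
  y=17 (Northgate, w=30) cum 214
  y=20 (Eastvale, w=50) cum 264
⇒ y* = 7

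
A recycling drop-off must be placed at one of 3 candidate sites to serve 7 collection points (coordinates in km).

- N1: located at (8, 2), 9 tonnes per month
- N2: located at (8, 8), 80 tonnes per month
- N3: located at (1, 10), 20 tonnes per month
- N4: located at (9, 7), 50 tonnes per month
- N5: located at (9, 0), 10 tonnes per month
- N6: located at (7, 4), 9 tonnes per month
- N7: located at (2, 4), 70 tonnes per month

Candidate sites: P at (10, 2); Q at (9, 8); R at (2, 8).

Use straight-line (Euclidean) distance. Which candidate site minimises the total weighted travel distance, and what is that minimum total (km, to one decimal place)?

Total weighted distance at each candidate:
  P (10, 2): total = 1651.8
  Q (9, 8): total = 1034.3
  R (2, 8): total = 1398.6
Minimum is at Q with total 1034.3 km.

Q, total 1034.3 km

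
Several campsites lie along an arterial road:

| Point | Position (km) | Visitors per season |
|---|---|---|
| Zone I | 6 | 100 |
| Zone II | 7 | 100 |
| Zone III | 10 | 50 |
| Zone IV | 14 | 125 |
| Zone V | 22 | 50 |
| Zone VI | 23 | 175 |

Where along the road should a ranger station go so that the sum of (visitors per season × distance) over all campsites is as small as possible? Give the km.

x = 14

For a sum of weighted absolute distances on a line, the optimum is the weighted median (not the mean). Total weight W = 600; half-weight = 300.
Sort by position and accumulate weight:
  km 6 (Zone I, w=100) → cum 100
  km 7 (Zone II, w=100) → cum 200
  km 10 (Zone III, w=50) → cum 250
  km 14 (Zone IV, w=125) → cum 375  ≥ 300 → median here
  km 22 (Zone V, w=50) → cum 425
  km 23 (Zone VI, w=175) → cum 600
Optimal location: km 14.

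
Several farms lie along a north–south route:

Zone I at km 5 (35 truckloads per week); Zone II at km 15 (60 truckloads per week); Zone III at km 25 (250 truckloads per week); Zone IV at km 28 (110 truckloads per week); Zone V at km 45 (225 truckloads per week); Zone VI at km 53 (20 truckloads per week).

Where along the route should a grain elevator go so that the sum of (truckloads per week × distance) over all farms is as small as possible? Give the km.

For a sum of weighted absolute distances on a line, the optimum is the weighted median (not the mean). Total weight W = 700; half-weight = 350.
Sort by position and accumulate weight:
  km 5 (Zone I, w=35) → cum 35
  km 15 (Zone II, w=60) → cum 95
  km 25 (Zone III, w=250) → cum 345
  km 28 (Zone IV, w=110) → cum 455  ≥ 350 → median here
  km 45 (Zone V, w=225) → cum 680
  km 53 (Zone VI, w=20) → cum 700
Optimal location: km 28.

x = 28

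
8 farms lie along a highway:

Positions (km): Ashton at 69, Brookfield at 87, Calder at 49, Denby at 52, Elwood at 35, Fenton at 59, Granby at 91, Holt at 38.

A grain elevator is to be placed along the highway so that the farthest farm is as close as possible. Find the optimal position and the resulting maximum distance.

location 63, max distance 28

The 1-center on a line is the midpoint of the two extreme points: leftmost at 35, rightmost at 91.
Optimal location = (35 + 91)/2 = 63; maximum distance = (91 − 35)/2 = 28.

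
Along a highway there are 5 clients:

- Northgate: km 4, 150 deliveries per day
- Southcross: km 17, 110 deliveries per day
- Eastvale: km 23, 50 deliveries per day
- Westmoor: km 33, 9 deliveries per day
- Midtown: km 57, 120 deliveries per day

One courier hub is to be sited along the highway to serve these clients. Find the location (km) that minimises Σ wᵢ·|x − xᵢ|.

For a sum of weighted absolute distances on a line, the optimum is the weighted median (not the mean). Total weight W = 439; half-weight = 219.5.
Sort by position and accumulate weight:
  km 4 (Northgate, w=150) → cum 150
  km 17 (Southcross, w=110) → cum 260  ≥ 219.5 → median here
  km 23 (Eastvale, w=50) → cum 310
  km 33 (Westmoor, w=9) → cum 319
  km 57 (Midtown, w=120) → cum 439
Optimal location: km 17.

x = 17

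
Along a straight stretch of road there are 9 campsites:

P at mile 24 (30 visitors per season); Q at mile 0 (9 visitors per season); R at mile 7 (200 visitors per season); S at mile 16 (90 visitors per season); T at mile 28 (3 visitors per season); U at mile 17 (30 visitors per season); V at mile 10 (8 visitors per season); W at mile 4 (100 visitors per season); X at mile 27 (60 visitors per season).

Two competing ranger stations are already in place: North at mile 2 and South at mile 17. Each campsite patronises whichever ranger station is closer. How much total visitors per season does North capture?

309

The indifferent point is the midpoint (2+17)/2 = 9.5; campsites left of it (closer to North at 2) go to North, those right go to South.
  Q at 0 (w=9) → North
  W at 4 (w=100) → North
  R at 7 (w=200) → North
  V at 10 (w=8) → South
  S at 16 (w=90) → South
  U at 17 (w=30) → South
  P at 24 (w=30) → South
  X at 27 (w=60) → South
  T at 28 (w=3) → South
North captures 309; South captures 221.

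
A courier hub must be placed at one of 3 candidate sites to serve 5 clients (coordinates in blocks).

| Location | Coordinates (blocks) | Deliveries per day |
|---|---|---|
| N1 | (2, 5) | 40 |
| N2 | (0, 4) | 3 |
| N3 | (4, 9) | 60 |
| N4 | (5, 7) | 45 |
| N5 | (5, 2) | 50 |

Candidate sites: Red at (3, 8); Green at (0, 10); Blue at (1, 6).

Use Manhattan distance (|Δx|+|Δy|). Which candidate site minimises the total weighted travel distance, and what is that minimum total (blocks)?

Total weighted distance at each candidate:
  Red (3, 8): total = 836
  Green (0, 10): total = 1608
  Blue (1, 6): total = 1074
Minimum is at Red with total 836 blocks.

Red, total 836 blocks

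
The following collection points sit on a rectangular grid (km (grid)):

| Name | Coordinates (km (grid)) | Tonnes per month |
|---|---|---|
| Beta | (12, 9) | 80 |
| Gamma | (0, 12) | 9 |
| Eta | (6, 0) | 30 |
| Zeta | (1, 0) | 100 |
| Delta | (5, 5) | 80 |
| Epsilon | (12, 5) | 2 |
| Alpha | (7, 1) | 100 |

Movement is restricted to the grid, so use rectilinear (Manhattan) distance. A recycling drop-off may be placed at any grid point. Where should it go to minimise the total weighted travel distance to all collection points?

Manhattan distance separates: Σwᵢ(|x−xᵢ|+|y−yᵢ|) = Σwᵢ|x−xᵢ| + Σwᵢ|y−yᵢ|, so x and y are optimised independently as 1-D weighted medians.
Total weight W = 401; half = 200.5.
x-coordinate, sorted with cumulative weight:
  x=0 (Gamma, w=9) cum 9
  x=1 (Zeta, w=100) cum 109
  x=5 (Delta, w=80) cum 189
  x=6 (Eta, w=30) cum 219  ← median
  x=7 (Alpha, w=100) cum 319
  x=12 (Beta, w=80) cum 399
  x=12 (Epsilon, w=2) cum 401
⇒ x* = 6
y-coordinate, sorted with cumulative weight:
  y=0 (Eta, w=30) cum 30
  y=0 (Zeta, w=100) cum 130
  y=1 (Alpha, w=100) cum 230  ← median
  y=5 (Delta, w=80) cum 310
  y=5 (Epsilon, w=2) cum 312
  y=9 (Beta, w=80) cum 392
  y=12 (Gamma, w=9) cum 401
⇒ y* = 1

(6, 1)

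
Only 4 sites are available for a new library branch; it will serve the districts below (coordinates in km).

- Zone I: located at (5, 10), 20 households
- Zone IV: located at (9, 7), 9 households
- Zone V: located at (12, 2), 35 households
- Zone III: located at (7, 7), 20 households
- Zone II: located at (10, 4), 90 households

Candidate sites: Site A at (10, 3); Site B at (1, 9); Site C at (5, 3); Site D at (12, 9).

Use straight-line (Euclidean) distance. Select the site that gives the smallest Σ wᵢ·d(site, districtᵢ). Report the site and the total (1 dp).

Site A, total 477.4 km

Total weighted distance at each candidate:
  Site A (10, 3): total = 477.4
  Site B (1, 9): total = 1666.1
  Site C (5, 3): total = 986.8
  Site D (12, 9): total = 1011.2
Minimum is at Site A with total 477.4 km.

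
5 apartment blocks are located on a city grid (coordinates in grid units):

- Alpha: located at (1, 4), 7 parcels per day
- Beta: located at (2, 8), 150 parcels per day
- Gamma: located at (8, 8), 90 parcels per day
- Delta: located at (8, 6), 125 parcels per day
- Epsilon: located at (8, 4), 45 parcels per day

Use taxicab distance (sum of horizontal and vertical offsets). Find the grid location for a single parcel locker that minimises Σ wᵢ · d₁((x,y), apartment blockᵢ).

(8, 8)

Manhattan distance separates: Σwᵢ(|x−xᵢ|+|y−yᵢ|) = Σwᵢ|x−xᵢ| + Σwᵢ|y−yᵢ|, so x and y are optimised independently as 1-D weighted medians.
Total weight W = 417; half = 208.5.
x-coordinate, sorted with cumulative weight:
  x=1 (Alpha, w=7) cum 7
  x=2 (Beta, w=150) cum 157
  x=8 (Gamma, w=90) cum 247  ← median
  x=8 (Delta, w=125) cum 372
  x=8 (Epsilon, w=45) cum 417
⇒ x* = 8
y-coordinate, sorted with cumulative weight:
  y=4 (Alpha, w=7) cum 7
  y=4 (Epsilon, w=45) cum 52
  y=6 (Delta, w=125) cum 177
  y=8 (Beta, w=150) cum 327  ← median
  y=8 (Gamma, w=90) cum 417
⇒ y* = 8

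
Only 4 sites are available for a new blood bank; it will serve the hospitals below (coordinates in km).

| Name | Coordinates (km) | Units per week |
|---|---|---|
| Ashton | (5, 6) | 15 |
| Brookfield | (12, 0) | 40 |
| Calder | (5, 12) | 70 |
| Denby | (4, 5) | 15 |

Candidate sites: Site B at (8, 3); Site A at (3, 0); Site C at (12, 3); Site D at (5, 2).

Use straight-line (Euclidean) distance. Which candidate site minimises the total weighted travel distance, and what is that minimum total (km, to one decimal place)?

Total weighted distance at each candidate:
  Site B (8, 3): total = 994.8
  Site A (3, 0): total = 1382.9
  Site C (12, 3): total = 1156.1
  Site D (5, 2): total = 1098.6
Minimum is at Site B with total 994.8 km.

Site B, total 994.8 km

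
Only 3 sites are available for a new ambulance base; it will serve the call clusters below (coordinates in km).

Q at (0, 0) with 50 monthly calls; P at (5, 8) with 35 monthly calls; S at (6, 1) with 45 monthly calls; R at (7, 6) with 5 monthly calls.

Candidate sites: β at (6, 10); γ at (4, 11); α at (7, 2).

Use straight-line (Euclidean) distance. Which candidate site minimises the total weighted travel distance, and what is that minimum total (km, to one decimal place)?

α, total 669.0 km

Total weighted distance at each candidate:
  β (6, 10): total = 1087.0
  γ (4, 11): total = 1184.0
  α (7, 2): total = 669.0
Minimum is at α with total 669.0 km.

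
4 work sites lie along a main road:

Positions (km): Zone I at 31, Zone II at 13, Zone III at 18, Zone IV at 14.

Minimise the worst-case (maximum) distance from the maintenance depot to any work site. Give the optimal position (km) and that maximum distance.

The 1-center on a line is the midpoint of the two extreme points: leftmost at 13, rightmost at 31.
Optimal location = (13 + 31)/2 = 22; maximum distance = (31 − 13)/2 = 9.

location 22, max distance 9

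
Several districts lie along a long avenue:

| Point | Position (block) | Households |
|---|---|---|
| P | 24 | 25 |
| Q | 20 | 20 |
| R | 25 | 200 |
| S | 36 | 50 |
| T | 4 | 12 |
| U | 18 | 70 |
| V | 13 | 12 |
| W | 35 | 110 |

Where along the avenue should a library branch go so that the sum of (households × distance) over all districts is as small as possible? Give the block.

For a sum of weighted absolute distances on a line, the optimum is the weighted median (not the mean). Total weight W = 499; half-weight = 249.5.
Sort by position and accumulate weight:
  block 4 (T, w=12) → cum 12
  block 13 (V, w=12) → cum 24
  block 18 (U, w=70) → cum 94
  block 20 (Q, w=20) → cum 114
  block 24 (P, w=25) → cum 139
  block 25 (R, w=200) → cum 339  ≥ 249.5 → median here
  block 35 (W, w=110) → cum 449
  block 36 (S, w=50) → cum 499
Optimal location: block 25.

x = 25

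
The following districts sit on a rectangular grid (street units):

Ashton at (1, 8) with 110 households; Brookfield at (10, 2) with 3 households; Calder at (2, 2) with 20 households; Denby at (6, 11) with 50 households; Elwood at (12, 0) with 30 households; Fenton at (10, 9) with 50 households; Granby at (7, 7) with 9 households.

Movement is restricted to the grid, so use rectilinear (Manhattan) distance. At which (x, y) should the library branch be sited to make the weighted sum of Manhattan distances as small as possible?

(6, 8)

Manhattan distance separates: Σwᵢ(|x−xᵢ|+|y−yᵢ|) = Σwᵢ|x−xᵢ| + Σwᵢ|y−yᵢ|, so x and y are optimised independently as 1-D weighted medians.
Total weight W = 272; half = 136.
x-coordinate, sorted with cumulative weight:
  x=1 (Ashton, w=110) cum 110
  x=2 (Calder, w=20) cum 130
  x=6 (Denby, w=50) cum 180  ← median
  x=7 (Granby, w=9) cum 189
  x=10 (Brookfield, w=3) cum 192
  x=10 (Fenton, w=50) cum 242
  x=12 (Elwood, w=30) cum 272
⇒ x* = 6
y-coordinate, sorted with cumulative weight:
  y=0 (Elwood, w=30) cum 30
  y=2 (Brookfield, w=3) cum 33
  y=2 (Calder, w=20) cum 53
  y=7 (Granby, w=9) cum 62
  y=8 (Ashton, w=110) cum 172  ← median
  y=9 (Fenton, w=50) cum 222
  y=11 (Denby, w=50) cum 272
⇒ y* = 8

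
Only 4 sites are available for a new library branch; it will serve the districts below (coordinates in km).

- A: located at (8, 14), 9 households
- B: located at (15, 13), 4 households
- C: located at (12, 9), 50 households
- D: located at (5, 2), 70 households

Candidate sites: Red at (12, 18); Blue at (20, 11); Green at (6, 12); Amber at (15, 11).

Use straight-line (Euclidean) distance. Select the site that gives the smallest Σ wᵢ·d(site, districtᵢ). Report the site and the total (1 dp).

Green, total 1100.6 km

Total weighted distance at each candidate:
  Red (12, 18): total = 1746.7
  Blue (20, 11): total = 1769.7
  Green (6, 12): total = 1100.6
  Amber (15, 11): total = 1198.6
Minimum is at Green with total 1100.6 km.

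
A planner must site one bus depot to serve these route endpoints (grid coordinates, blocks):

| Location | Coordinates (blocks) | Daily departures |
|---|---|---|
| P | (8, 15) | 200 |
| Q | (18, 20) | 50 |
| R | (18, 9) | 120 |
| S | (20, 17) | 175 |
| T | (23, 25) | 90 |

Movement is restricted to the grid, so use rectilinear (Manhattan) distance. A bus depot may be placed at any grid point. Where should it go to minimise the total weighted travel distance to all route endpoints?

Manhattan distance separates: Σwᵢ(|x−xᵢ|+|y−yᵢ|) = Σwᵢ|x−xᵢ| + Σwᵢ|y−yᵢ|, so x and y are optimised independently as 1-D weighted medians.
Total weight W = 635; half = 317.5.
x-coordinate, sorted with cumulative weight:
  x=8 (P, w=200) cum 200
  x=18 (Q, w=50) cum 250
  x=18 (R, w=120) cum 370  ← median
  x=20 (S, w=175) cum 545
  x=23 (T, w=90) cum 635
⇒ x* = 18
y-coordinate, sorted with cumulative weight:
  y=9 (R, w=120) cum 120
  y=15 (P, w=200) cum 320  ← median
  y=17 (S, w=175) cum 495
  y=20 (Q, w=50) cum 545
  y=25 (T, w=90) cum 635
⇒ y* = 15

(18, 15)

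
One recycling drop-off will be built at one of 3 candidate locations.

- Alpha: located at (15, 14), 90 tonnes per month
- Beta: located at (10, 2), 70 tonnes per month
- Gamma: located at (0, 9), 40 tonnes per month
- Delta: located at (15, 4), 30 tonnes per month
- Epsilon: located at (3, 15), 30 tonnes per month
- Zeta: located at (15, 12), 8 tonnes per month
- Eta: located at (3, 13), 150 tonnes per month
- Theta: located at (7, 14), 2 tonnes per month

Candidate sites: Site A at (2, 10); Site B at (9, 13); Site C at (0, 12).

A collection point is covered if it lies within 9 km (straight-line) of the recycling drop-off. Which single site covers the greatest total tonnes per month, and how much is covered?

Coverage radius r = 9 km; a point is covered iff (Δx)²+(Δy)² ≤ 9² = 81.
  Site A (2, 10): covers {Gamma, Epsilon, Eta, Theta} → 222
  Site B (9, 13): covers {Alpha, Epsilon, Zeta, Eta, Theta} → 280
  Site C (0, 12): covers {Gamma, Epsilon, Eta, Theta} → 222
Maximum coverage at Site B: 280 tonnes per month.

Site B, covering 280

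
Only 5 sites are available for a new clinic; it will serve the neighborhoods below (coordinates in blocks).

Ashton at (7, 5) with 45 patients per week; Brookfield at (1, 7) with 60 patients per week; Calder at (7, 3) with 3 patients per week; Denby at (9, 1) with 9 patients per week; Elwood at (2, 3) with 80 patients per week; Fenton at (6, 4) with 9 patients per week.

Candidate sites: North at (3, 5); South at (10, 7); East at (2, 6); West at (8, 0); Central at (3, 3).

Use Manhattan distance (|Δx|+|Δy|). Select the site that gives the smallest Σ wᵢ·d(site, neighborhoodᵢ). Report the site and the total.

Total weighted distance at each candidate:
  North (3, 5): total = 804
  South (10, 7): total = 1872
  East (2, 6): total = 816
  West (8, 0): total = 1914
  Central (3, 3): total = 830
Minimum is at North with total 804 blocks.

North, total 804 blocks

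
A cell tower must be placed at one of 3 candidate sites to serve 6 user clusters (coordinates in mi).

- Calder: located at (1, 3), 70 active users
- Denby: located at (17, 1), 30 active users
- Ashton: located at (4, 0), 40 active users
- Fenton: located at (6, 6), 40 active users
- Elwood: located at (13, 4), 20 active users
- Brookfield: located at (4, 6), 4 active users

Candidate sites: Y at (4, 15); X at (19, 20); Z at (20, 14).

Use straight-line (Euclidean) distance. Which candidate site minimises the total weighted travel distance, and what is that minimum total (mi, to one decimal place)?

Y, total 2728.0 mi

Total weighted distance at each candidate:
  Y (4, 15): total = 2728.0
  X (19, 20): total = 4494.3
  Z (20, 14): total = 3748.1
Minimum is at Y with total 2728.0 mi.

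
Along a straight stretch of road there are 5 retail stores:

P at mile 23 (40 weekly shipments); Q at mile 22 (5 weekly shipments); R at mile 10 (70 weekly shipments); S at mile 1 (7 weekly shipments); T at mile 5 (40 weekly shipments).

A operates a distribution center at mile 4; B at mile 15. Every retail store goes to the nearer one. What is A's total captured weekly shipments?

47

The indifferent point is the midpoint (4+15)/2 = 9.5; retail stores left of it (closer to A at 4) go to A, those right go to B.
  S at 1 (w=7) → A
  T at 5 (w=40) → A
  R at 10 (w=70) → B
  Q at 22 (w=5) → B
  P at 23 (w=40) → B
A captures 47; B captures 115.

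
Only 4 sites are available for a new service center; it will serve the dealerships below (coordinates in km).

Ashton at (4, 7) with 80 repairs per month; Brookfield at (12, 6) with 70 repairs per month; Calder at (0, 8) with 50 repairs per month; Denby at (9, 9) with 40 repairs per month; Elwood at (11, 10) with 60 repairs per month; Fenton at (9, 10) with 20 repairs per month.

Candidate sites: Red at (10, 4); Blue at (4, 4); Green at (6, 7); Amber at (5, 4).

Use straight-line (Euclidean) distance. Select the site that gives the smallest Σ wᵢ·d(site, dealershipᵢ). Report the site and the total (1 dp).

Green, total 1468.9 km

Total weighted distance at each candidate:
  Red (10, 4): total = 1963.7
  Blue (4, 4): total = 2092.3
  Green (6, 7): total = 1468.9
  Amber (5, 4): total = 1992.2
Minimum is at Green with total 1468.9 km.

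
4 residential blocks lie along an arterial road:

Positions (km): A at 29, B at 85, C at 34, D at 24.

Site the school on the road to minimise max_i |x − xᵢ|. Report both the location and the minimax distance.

The 1-center on a line is the midpoint of the two extreme points: leftmost at 24, rightmost at 85.
Optimal location = (24 + 85)/2 = 54.5; maximum distance = (85 − 24)/2 = 30.5.

location 54.5, max distance 30.5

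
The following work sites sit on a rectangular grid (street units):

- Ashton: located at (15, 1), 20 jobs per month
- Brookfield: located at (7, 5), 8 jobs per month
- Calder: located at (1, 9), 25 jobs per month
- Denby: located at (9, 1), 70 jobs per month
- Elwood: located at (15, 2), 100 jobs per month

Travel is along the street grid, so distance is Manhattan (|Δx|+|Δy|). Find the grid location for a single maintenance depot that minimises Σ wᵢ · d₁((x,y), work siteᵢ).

Manhattan distance separates: Σwᵢ(|x−xᵢ|+|y−yᵢ|) = Σwᵢ|x−xᵢ| + Σwᵢ|y−yᵢ|, so x and y are optimised independently as 1-D weighted medians.
Total weight W = 223; half = 111.5.
x-coordinate, sorted with cumulative weight:
  x=1 (Calder, w=25) cum 25
  x=7 (Brookfield, w=8) cum 33
  x=9 (Denby, w=70) cum 103
  x=15 (Ashton, w=20) cum 123  ← median
  x=15 (Elwood, w=100) cum 223
⇒ x* = 15
y-coordinate, sorted with cumulative weight:
  y=1 (Ashton, w=20) cum 20
  y=1 (Denby, w=70) cum 90
  y=2 (Elwood, w=100) cum 190  ← median
  y=5 (Brookfield, w=8) cum 198
  y=9 (Calder, w=25) cum 223
⇒ y* = 2

(15, 2)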